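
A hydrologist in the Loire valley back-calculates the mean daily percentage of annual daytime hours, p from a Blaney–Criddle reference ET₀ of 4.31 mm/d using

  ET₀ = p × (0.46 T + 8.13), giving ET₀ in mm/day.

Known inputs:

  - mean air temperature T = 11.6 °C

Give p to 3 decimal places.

p = ET₀ / (0.46 T + 8.13) = 4.31 / (0.46 × 11.6 + 8.13) = 4.31 / 13.466 = 0.3201

0.320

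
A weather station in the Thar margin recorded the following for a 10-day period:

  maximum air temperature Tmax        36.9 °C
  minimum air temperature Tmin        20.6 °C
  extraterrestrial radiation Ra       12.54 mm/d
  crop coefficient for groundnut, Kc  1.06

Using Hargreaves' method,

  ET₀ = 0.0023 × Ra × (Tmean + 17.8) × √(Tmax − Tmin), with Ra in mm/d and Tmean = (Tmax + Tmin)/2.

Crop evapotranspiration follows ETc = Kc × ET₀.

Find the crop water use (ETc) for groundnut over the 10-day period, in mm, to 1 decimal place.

Tmean = (36.9 + 20.6)/2 = 28.75 °C
ET₀ = 0.0023 × 12.54 × (28.75 + 17.8) × √16.3 = 0.0023 × 12.54 × 46.55 × 4.0373 = 5.4205 mm/d
ETc = Kc × ET₀ = 1.06 × 5.4205 = 5.7457 mm/d
Over 10 days: 5.7457 × 10 = 57.457 mm

57.5 mm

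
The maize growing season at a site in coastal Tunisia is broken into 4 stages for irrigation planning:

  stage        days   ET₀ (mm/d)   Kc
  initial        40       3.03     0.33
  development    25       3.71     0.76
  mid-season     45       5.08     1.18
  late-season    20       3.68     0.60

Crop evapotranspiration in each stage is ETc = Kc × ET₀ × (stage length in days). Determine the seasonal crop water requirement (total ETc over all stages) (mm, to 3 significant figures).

424 mm

initial: 0.33 × 3.03 × 40 = 40.00 mm
development: 0.76 × 3.71 × 25 = 70.49 mm
mid-season: 1.18 × 5.08 × 45 = 269.75 mm
late-season: 0.60 × 3.68 × 20 = 44.16 mm
Seasonal total = 424.40 mm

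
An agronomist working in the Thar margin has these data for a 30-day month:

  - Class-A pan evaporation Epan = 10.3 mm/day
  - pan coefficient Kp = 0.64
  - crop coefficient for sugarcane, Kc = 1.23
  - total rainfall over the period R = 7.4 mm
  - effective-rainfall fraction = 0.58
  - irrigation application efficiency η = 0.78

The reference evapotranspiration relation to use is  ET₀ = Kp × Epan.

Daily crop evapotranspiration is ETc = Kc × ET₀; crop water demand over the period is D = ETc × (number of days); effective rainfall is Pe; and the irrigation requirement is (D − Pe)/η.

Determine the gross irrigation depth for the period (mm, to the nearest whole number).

306 mm

ET₀ = 0.64 × 10.3 = 6.5920 mm/d
ETc = Kc × ET₀ = 1.23 × 6.5920 = 8.1082 mm/d
Crop demand D = ETc × 30 d = 8.1082 × 30 = 243.246 mm
Pe = 0.58 × 7.4 = 4.292 mm
D − Pe = 243.246 − 4.292 = 238.954 mm
Gross irrigation = 238.954 / 0.78 = 306.351 mm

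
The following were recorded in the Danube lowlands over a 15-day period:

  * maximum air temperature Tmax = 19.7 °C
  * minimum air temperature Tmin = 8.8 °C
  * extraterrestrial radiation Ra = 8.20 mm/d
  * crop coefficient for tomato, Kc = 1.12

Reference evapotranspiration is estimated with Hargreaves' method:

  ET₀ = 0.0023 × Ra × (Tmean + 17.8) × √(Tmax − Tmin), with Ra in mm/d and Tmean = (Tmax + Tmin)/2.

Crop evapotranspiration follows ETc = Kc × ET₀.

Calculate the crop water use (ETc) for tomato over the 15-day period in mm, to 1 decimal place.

33.5 mm

Tmean = (19.7 + 8.8)/2 = 14.25 °C
ET₀ = 0.0023 × 8.20 × (14.25 + 17.8) × √10.9 = 0.0023 × 8.20 × 32.05 × 3.3015 = 1.9956 mm/d
ETc = Kc × ET₀ = 1.12 × 1.9956 = 2.2351 mm/d
Over 15 days: 2.2351 × 15 = 33.527 mm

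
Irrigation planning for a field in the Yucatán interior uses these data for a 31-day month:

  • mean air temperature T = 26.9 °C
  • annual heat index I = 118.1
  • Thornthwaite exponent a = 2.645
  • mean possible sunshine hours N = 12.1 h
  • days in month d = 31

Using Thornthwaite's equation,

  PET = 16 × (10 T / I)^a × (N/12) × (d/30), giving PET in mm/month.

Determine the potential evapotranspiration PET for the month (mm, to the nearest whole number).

147 mm

10T/I = 10 × 26.9 / 118.1 = 2.2777
(10T/I)^a = 2.2777^2.645 = 8.8222
Uncorrected PET = 16 × 8.8222 = 141.155 mm
Correction = (N/12)(d/30) = (12.1/12)(31/30) = 1.0419
PET = 141.155 × 1.0419 = 147.069 mm/month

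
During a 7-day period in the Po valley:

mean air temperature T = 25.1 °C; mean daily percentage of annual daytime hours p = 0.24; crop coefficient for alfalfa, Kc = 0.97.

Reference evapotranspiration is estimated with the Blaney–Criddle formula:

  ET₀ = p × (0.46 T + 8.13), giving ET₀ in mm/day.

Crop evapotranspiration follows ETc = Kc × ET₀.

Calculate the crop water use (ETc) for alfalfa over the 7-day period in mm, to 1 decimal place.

32.1 mm

ET₀ = 0.24 × (0.46 × 25.1 + 8.13) = 0.24 × 19.676 = 4.7222 mm/d
ETc = Kc × ET₀ = 0.97 × 4.7222 = 4.5805 mm/d
Over 7 days: 4.5805 × 7 = 32.064 mm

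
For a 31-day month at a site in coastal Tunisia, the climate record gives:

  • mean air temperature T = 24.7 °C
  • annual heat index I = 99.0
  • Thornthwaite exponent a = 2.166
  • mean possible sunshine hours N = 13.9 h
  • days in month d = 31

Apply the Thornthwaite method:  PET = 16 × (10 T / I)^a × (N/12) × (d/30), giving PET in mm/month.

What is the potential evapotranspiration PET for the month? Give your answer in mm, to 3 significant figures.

10T/I = 10 × 24.7 / 99.0 = 2.4949
(10T/I)^a = 2.4949^2.166 = 7.2446
Uncorrected PET = 16 × 7.2446 = 115.914 mm
Correction = (N/12)(d/30) = (13.9/12)(31/30) = 1.1969
PET = 115.914 × 1.1969 = 138.737 mm/month

139 mm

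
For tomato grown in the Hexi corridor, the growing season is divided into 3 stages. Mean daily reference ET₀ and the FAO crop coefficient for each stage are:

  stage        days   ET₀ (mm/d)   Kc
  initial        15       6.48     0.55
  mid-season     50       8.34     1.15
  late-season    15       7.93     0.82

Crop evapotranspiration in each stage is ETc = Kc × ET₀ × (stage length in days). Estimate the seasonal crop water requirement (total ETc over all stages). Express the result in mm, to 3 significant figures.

initial: 0.55 × 6.48 × 15 = 53.46 mm
mid-season: 1.15 × 8.34 × 50 = 479.55 mm
late-season: 0.82 × 7.93 × 15 = 97.54 mm
Seasonal total = 630.55 mm

631 mm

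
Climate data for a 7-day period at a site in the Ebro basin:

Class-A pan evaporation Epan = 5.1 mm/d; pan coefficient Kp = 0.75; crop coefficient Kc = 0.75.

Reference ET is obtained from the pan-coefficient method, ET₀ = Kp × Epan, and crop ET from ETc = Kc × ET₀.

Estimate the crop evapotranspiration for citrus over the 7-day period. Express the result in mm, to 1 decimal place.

ET₀ = 0.75 × 5.1 = 3.8250 mm/d
ETc = Kc × ET₀ = 0.75 × 3.8250 = 2.8688 mm/d
Over 7 days: 2.8688 × 7 = 20.082 mm

20.1 mm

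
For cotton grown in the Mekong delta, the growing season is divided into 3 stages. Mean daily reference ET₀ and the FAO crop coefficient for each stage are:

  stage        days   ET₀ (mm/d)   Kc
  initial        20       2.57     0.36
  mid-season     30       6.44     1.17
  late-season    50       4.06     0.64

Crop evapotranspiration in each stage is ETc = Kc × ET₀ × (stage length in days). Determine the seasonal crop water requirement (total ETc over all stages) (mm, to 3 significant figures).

374 mm

initial: 0.36 × 2.57 × 20 = 18.50 mm
mid-season: 1.17 × 6.44 × 30 = 226.04 mm
late-season: 0.64 × 4.06 × 50 = 129.92 mm
Seasonal total = 374.46 mm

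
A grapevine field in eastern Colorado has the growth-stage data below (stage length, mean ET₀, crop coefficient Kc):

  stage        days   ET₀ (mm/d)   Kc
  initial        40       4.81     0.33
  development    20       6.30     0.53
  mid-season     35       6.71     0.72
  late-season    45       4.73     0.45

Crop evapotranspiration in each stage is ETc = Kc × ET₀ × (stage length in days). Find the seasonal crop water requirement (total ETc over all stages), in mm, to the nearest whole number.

initial: 0.33 × 4.81 × 40 = 63.49 mm
development: 0.53 × 6.30 × 20 = 66.78 mm
mid-season: 0.72 × 6.71 × 35 = 169.09 mm
late-season: 0.45 × 4.73 × 45 = 95.78 mm
Seasonal total = 395.14 mm

395 mm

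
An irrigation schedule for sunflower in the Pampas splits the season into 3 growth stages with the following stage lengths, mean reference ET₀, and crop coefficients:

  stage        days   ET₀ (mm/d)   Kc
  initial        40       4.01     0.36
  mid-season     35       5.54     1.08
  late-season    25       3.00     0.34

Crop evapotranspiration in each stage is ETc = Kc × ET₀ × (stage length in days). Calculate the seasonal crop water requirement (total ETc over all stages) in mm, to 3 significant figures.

293 mm

initial: 0.36 × 4.01 × 40 = 57.74 mm
mid-season: 1.08 × 5.54 × 35 = 209.41 mm
late-season: 0.34 × 3.00 × 25 = 25.50 mm
Seasonal total = 292.65 mm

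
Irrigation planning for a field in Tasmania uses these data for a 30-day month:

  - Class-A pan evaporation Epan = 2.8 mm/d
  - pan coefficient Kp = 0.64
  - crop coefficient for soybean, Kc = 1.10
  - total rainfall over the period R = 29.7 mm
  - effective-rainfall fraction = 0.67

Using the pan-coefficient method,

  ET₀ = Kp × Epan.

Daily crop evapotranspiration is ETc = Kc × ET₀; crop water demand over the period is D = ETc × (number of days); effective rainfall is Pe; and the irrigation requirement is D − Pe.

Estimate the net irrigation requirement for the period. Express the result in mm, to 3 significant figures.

ET₀ = 0.64 × 2.8 = 1.7920 mm/d
ETc = Kc × ET₀ = 1.10 × 1.7920 = 1.9712 mm/d
Crop demand D = ETc × 30 d = 1.9712 × 30 = 59.136 mm
Pe = 0.67 × 29.7 = 19.899 mm
D − Pe = 59.136 − 19.899 = 39.237 mm

39.2 mm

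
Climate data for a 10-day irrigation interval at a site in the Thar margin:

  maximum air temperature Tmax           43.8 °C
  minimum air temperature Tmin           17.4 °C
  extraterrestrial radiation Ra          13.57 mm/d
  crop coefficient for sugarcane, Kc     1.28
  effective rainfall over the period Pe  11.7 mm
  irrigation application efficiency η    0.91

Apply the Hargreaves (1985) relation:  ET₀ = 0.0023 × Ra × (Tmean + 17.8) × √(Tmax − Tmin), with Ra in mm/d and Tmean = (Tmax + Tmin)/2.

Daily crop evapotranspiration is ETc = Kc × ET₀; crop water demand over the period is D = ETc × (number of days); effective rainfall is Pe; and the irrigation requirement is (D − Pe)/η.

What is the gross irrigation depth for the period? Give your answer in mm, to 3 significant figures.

96.3 mm

Tmean = (43.8 + 17.4)/2 = 30.60 °C
ET₀ = 0.0023 × 13.57 × (30.60 + 17.8) × √26.4 = 0.0023 × 13.57 × 48.40 × 5.1381 = 7.7617 mm/d
ETc = Kc × ET₀ = 1.28 × 7.7617 = 9.9350 mm/d
Crop demand D = ETc × 10 d = 9.9350 × 10 = 99.350 mm
D − Pe = 99.350 − 11.7 = 87.650 mm
Gross irrigation = 87.650 / 0.91 = 96.319 mm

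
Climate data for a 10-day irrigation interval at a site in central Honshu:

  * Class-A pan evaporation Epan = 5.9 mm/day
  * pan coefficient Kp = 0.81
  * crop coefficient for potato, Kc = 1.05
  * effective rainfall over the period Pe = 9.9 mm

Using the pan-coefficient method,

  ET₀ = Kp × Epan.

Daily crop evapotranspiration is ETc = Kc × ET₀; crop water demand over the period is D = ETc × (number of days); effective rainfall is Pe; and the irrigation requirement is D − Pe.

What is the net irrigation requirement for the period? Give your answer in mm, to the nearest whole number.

40 mm

ET₀ = 0.81 × 5.9 = 4.7790 mm/d
ETc = Kc × ET₀ = 1.05 × 4.7790 = 5.0180 mm/d
Crop demand D = ETc × 10 d = 5.0180 × 10 = 50.180 mm
D − Pe = 50.180 − 9.9 = 40.280 mm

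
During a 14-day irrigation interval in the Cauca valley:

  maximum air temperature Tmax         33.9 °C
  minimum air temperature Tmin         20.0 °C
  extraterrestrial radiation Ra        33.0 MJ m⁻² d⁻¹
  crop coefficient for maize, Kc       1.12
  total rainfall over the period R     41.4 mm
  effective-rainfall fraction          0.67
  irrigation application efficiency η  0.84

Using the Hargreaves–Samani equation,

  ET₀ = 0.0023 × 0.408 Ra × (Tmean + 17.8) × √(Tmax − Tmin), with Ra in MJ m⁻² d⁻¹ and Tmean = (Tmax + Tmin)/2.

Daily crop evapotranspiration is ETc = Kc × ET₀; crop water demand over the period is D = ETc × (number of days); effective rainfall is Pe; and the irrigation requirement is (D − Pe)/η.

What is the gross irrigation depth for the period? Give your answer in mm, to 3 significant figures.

Tmean = (33.9 + 20.0)/2 = 26.95 °C
0.408 Ra = 0.408 × 33.0 = 13.4640 mm/d equivalent
ET₀ = 0.0023 × 13.4640 × (26.95 + 17.8) × √13.9 = 0.0023 × 13.4640 × 44.75 × 3.7283 = 5.1666 mm/d
ETc = Kc × ET₀ = 1.12 × 5.1666 = 5.7866 mm/d
Crop demand D = ETc × 14 d = 5.7866 × 14 = 81.012 mm
Pe = 0.67 × 41.4 = 27.738 mm
D − Pe = 81.012 − 27.738 = 53.274 mm
Gross irrigation = 53.274 / 0.84 = 63.421 mm

63.4 mm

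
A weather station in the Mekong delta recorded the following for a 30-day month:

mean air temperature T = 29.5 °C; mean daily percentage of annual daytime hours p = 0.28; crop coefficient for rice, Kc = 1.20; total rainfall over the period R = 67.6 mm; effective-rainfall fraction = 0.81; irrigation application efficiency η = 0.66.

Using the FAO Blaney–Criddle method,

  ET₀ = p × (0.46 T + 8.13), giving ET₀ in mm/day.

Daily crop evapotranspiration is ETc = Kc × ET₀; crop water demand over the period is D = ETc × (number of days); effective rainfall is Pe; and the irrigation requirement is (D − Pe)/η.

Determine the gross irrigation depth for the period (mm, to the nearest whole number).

ET₀ = 0.28 × (0.46 × 29.5 + 8.13) = 0.28 × 21.700 = 6.0760 mm/d
ETc = Kc × ET₀ = 1.20 × 6.0760 = 7.2912 mm/d
Crop demand D = ETc × 30 d = 7.2912 × 30 = 218.736 mm
Pe = 0.81 × 67.6 = 54.756 mm
D − Pe = 218.736 − 54.756 = 163.980 mm
Gross irrigation = 163.980 / 0.66 = 248.455 mm

248 mm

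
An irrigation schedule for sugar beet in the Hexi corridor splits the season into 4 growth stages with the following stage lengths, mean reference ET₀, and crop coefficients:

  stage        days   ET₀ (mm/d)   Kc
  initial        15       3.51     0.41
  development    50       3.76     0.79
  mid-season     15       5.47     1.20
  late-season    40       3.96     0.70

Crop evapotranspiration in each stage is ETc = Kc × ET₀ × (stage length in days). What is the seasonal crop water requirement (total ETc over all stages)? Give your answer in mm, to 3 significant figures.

379 mm

initial: 0.41 × 3.51 × 15 = 21.59 mm
development: 0.79 × 3.76 × 50 = 148.52 mm
mid-season: 1.20 × 5.47 × 15 = 98.46 mm
late-season: 0.70 × 3.96 × 40 = 110.88 mm
Seasonal total = 379.45 mm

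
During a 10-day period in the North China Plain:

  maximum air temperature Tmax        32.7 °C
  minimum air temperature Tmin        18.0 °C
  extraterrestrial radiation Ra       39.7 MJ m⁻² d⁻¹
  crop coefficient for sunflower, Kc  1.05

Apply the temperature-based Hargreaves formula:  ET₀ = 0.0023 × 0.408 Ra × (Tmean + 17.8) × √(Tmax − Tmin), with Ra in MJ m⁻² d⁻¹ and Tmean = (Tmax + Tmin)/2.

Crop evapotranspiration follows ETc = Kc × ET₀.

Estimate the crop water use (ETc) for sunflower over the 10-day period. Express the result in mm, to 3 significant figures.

64.7 mm

Tmean = (32.7 + 18.0)/2 = 25.35 °C
0.408 Ra = 0.408 × 39.7 = 16.1976 mm/d equivalent
ET₀ = 0.0023 × 16.1976 × (25.35 + 17.8) × √14.7 = 0.0023 × 16.1976 × 43.15 × 3.8341 = 6.1634 mm/d
ETc = Kc × ET₀ = 1.05 × 6.1634 = 6.4716 mm/d
Over 10 days: 6.4716 × 10 = 64.716 mm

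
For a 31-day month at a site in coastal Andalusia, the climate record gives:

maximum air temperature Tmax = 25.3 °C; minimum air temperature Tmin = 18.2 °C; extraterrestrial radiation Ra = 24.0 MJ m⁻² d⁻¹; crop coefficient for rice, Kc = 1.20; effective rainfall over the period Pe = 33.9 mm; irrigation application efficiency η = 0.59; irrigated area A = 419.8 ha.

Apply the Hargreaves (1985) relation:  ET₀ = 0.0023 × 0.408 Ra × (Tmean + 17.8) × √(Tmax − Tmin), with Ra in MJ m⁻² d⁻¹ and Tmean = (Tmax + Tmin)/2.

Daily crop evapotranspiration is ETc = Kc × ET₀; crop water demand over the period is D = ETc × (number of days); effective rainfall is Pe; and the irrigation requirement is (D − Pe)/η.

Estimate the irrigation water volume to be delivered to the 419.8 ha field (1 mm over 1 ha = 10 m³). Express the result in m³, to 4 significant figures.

387000 m³

Tmean = (25.3 + 18.2)/2 = 21.75 °C
0.408 Ra = 0.408 × 24.0 = 9.7920 mm/d equivalent
ET₀ = 0.0023 × 9.7920 × (21.75 + 17.8) × √7.1 = 0.0023 × 9.7920 × 39.55 × 2.6646 = 2.3734 mm/d
ETc = Kc × ET₀ = 1.20 × 2.3734 = 2.8481 mm/d
Crop demand D = ETc × 31 d = 2.8481 × 31 = 88.291 mm
D − Pe = 88.291 − 33.9 = 54.391 mm
Gross irrigation = 54.391 / 0.59 = 92.188 mm
Volume = 92.188 mm × 419.8 ha × 10 = 387005.2 m³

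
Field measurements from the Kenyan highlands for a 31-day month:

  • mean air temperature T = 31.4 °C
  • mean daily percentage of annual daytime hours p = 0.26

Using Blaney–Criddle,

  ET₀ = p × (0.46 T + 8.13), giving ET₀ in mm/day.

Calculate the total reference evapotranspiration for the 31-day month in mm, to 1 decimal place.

ET₀ = 0.26 × (0.46 × 31.4 + 8.13) = 0.26 × 22.574 = 5.8692 mm/d
Monthly total = 5.8692 × 31 = 181.945 mm

181.9 mm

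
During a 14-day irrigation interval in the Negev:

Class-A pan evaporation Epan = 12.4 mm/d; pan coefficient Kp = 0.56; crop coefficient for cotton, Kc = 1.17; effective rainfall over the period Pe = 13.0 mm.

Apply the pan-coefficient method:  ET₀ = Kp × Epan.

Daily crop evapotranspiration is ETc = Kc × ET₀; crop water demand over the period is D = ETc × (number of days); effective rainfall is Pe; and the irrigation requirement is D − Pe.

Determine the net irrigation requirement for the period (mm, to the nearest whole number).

ET₀ = 0.56 × 12.4 = 6.9440 mm/d
ETc = Kc × ET₀ = 1.17 × 6.9440 = 8.1245 mm/d
Crop demand D = ETc × 14 d = 8.1245 × 14 = 113.743 mm
D − Pe = 113.743 − 13.0 = 100.743 mm

101 mm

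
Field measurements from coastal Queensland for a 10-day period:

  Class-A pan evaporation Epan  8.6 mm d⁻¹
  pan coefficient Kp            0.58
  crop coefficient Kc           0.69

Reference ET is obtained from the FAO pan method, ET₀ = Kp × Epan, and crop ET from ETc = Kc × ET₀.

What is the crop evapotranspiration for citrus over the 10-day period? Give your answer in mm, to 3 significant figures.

34.4 mm

ET₀ = 0.58 × 8.6 = 4.9880 mm/d
ETc = Kc × ET₀ = 0.69 × 4.9880 = 3.4417 mm/d
Over 10 days: 3.4417 × 10 = 34.417 mm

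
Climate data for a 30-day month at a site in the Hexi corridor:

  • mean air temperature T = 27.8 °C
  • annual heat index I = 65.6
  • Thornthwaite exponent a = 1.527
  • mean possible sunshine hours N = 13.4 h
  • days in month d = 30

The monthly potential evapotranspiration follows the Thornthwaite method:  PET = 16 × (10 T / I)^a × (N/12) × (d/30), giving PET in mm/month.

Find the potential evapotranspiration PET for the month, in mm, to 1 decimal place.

10T/I = 10 × 27.8 / 65.6 = 4.2378
(10T/I)^a = 4.2378^1.527 = 9.0708
Uncorrected PET = 16 × 9.0708 = 145.133 mm
Correction = (N/12)(d/30) = (13.4/12)(30/30) = 1.1167
PET = 145.133 × 1.1167 = 162.070 mm/month

162.1 mm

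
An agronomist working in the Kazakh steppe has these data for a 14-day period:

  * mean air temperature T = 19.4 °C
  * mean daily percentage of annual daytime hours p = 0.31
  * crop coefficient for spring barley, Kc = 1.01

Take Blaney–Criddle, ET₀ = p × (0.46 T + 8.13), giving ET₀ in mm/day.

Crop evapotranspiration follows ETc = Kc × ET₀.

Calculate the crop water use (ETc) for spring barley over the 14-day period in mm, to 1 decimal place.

74.8 mm

ET₀ = 0.31 × (0.46 × 19.4 + 8.13) = 0.31 × 17.054 = 5.2867 mm/d
ETc = Kc × ET₀ = 1.01 × 5.2867 = 5.3396 mm/d
Over 14 days: 5.3396 × 14 = 74.754 mm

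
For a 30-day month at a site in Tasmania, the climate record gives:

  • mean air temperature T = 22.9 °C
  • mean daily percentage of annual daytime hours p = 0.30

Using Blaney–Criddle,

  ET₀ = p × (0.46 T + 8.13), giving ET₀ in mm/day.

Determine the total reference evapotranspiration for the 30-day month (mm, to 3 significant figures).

ET₀ = 0.30 × (0.46 × 22.9 + 8.13) = 0.30 × 18.664 = 5.5992 mm/d
Monthly total = 5.5992 × 30 = 167.976 mm

168 mm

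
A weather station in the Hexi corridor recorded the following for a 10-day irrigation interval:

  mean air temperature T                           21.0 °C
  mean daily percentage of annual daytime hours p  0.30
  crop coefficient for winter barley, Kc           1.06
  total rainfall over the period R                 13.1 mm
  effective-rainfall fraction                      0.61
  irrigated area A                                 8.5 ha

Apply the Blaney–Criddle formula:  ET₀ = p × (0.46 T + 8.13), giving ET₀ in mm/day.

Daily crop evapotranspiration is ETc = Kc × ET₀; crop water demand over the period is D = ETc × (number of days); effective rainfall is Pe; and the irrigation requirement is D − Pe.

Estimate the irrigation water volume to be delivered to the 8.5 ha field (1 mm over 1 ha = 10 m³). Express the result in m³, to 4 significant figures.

4129 m³

ET₀ = 0.30 × (0.46 × 21.0 + 8.13) = 0.30 × 17.790 = 5.3370 mm/d
ETc = Kc × ET₀ = 1.06 × 5.3370 = 5.6572 mm/d
Crop demand D = ETc × 10 d = 5.6572 × 10 = 56.572 mm
Pe = 0.61 × 13.1 = 7.991 mm
D − Pe = 56.572 − 7.991 = 48.581 mm
Volume = 48.581 mm × 8.5 ha × 10 = 4129.4 m³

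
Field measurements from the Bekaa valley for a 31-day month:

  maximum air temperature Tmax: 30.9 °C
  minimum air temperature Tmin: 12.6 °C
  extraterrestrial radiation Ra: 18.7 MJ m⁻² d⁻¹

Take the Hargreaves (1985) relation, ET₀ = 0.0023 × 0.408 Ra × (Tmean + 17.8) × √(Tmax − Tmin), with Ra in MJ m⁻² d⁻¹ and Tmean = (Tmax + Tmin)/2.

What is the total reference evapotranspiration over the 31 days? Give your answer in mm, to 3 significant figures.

92.0 mm

Tmean = (30.9 + 12.6)/2 = 21.75 °C
0.408 Ra = 0.408 × 18.7 = 7.6296 mm/d equivalent
ET₀ = 0.0023 × 7.6296 × (21.75 + 17.8) × √18.3 = 0.0023 × 7.6296 × 39.55 × 4.2778 = 2.9689 mm/d
Over 31 days: 2.9689 × 31 = 92.036 mm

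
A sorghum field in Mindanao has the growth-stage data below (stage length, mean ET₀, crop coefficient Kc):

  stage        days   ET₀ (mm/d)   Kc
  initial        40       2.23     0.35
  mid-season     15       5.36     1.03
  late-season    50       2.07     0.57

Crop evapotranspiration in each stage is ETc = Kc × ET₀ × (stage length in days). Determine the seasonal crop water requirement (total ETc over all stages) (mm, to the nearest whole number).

173 mm

initial: 0.35 × 2.23 × 40 = 31.22 mm
mid-season: 1.03 × 5.36 × 15 = 82.81 mm
late-season: 0.57 × 2.07 × 50 = 59.00 mm
Seasonal total = 173.03 mm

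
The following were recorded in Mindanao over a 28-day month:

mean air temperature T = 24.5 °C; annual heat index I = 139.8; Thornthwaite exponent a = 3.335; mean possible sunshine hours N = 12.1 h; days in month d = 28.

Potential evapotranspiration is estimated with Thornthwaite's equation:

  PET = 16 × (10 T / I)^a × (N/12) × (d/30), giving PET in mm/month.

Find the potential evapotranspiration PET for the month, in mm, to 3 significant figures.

10T/I = 10 × 24.5 / 139.8 = 1.7525
(10T/I)^a = 1.7525^3.335 = 6.4953
Uncorrected PET = 16 × 6.4953 = 103.925 mm
Correction = (N/12)(d/30) = (12.1/12)(28/30) = 0.9411
PET = 103.925 × 0.9411 = 97.804 mm/month

97.8 mm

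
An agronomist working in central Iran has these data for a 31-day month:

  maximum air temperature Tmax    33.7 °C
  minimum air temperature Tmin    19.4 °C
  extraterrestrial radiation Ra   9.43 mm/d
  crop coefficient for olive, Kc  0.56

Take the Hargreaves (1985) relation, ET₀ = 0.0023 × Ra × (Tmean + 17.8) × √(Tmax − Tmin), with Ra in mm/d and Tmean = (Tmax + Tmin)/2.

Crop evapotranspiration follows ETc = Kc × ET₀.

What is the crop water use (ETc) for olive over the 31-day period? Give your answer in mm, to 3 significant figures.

63.1 mm

Tmean = (33.7 + 19.4)/2 = 26.55 °C
ET₀ = 0.0023 × 9.43 × (26.55 + 17.8) × √14.3 = 0.0023 × 9.43 × 44.35 × 3.7815 = 3.6375 mm/d
ETc = Kc × ET₀ = 0.56 × 3.6375 = 2.0370 mm/d
Over 31 days: 2.0370 × 31 = 63.147 mm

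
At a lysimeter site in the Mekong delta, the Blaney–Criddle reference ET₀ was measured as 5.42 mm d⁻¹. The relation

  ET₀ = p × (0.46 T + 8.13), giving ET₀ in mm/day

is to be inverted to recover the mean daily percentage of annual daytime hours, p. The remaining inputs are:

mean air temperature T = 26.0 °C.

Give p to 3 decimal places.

0.270

p = ET₀ / (0.46 T + 8.13) = 5.42 / (0.46 × 26.0 + 8.13) = 5.42 / 20.090 = 0.2698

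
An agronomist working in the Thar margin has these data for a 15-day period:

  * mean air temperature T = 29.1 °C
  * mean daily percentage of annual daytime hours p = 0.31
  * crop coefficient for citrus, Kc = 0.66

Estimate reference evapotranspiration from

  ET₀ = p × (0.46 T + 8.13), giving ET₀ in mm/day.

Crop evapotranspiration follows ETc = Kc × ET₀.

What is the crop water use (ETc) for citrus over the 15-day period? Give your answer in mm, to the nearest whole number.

ET₀ = 0.31 × (0.46 × 29.1 + 8.13) = 0.31 × 21.516 = 6.6700 mm/d
ETc = Kc × ET₀ = 0.66 × 6.6700 = 4.4022 mm/d
Over 15 days: 4.4022 × 15 = 66.033 mm

66 mm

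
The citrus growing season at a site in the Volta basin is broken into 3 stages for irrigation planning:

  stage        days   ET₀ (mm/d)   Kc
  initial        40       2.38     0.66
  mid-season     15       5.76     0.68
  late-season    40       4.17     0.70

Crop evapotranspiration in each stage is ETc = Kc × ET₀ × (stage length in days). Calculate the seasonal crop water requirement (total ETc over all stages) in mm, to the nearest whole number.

initial: 0.66 × 2.38 × 40 = 62.83 mm
mid-season: 0.68 × 5.76 × 15 = 58.75 mm
late-season: 0.70 × 4.17 × 40 = 116.76 mm
Seasonal total = 238.34 mm

238 mm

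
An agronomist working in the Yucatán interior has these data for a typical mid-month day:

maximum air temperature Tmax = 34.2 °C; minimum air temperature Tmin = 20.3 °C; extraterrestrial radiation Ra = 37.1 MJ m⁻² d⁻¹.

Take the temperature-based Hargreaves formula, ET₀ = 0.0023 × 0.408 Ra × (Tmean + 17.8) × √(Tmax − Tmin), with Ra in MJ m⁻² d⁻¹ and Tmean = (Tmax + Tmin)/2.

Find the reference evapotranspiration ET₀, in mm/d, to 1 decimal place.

Tmean = (34.2 + 20.3)/2 = 27.25 °C
0.408 Ra = 0.408 × 37.1 = 15.1368 mm/d equivalent
ET₀ = 0.0023 × 15.1368 × (27.25 + 17.8) × √13.9 = 0.0023 × 15.1368 × 45.05 × 3.7283 = 5.8475 mm/d

5.8 mm/d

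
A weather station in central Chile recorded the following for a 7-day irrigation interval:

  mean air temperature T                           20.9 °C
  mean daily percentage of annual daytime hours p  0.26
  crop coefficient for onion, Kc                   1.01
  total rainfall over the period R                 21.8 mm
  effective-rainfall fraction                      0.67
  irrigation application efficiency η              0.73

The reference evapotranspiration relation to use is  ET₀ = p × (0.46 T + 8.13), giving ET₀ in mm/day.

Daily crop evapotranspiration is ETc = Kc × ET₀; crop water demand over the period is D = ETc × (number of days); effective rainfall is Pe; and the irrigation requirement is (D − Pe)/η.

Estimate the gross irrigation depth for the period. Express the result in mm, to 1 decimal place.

24.7 mm

ET₀ = 0.26 × (0.46 × 20.9 + 8.13) = 0.26 × 17.744 = 4.6134 mm/d
ETc = Kc × ET₀ = 1.01 × 4.6134 = 4.6595 mm/d
Crop demand D = ETc × 7 d = 4.6595 × 7 = 32.617 mm
Pe = 0.67 × 21.8 = 14.606 mm
D − Pe = 32.617 − 14.606 = 18.011 mm
Gross irrigation = 18.011 / 0.73 = 24.673 mm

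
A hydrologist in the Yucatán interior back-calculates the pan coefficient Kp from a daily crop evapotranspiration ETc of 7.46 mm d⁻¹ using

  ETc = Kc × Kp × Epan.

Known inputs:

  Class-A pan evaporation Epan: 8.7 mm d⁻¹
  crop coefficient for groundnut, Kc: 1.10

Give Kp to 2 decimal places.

0.78

ETc = Kc × Kp × Epan  ⇒  Kp = ETc / (Kc × Epan)
Kp = 7.46 / (1.10 × 8.7) = 7.46 / 9.570 = 0.7795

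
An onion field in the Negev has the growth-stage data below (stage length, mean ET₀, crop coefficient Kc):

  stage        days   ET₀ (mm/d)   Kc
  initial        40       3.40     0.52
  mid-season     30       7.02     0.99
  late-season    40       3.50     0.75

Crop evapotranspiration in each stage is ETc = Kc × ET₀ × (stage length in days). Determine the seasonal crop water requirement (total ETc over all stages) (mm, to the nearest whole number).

384 mm

initial: 0.52 × 3.40 × 40 = 70.72 mm
mid-season: 0.99 × 7.02 × 30 = 208.49 mm
late-season: 0.75 × 3.50 × 40 = 105.00 mm
Seasonal total = 384.21 mm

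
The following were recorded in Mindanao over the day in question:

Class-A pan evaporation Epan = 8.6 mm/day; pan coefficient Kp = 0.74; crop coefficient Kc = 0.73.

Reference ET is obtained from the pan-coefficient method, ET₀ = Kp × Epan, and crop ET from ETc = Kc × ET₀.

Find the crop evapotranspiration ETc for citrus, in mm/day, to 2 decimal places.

4.65 mm/day

ET₀ = 0.74 × 8.6 = 6.3640 mm/d
ETc = Kc × ET₀ = 0.73 × 6.3640 = 4.6457 mm/d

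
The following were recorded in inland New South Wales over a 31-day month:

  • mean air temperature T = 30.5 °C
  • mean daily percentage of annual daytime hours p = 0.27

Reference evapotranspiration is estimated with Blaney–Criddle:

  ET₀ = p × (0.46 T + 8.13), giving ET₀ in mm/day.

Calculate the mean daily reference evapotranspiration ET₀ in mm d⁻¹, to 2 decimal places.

5.98 mm d⁻¹

ET₀ = 0.27 × (0.46 × 30.5 + 8.13) = 0.27 × 22.160 = 5.9832 mm/d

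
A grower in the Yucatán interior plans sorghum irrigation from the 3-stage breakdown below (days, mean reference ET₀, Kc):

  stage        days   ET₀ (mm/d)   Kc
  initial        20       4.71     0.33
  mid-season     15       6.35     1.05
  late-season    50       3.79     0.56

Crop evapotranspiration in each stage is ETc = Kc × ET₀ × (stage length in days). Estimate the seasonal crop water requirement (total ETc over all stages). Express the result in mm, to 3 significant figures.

237 mm

initial: 0.33 × 4.71 × 20 = 31.09 mm
mid-season: 1.05 × 6.35 × 15 = 100.01 mm
late-season: 0.56 × 3.79 × 50 = 106.12 mm
Seasonal total = 237.22 mm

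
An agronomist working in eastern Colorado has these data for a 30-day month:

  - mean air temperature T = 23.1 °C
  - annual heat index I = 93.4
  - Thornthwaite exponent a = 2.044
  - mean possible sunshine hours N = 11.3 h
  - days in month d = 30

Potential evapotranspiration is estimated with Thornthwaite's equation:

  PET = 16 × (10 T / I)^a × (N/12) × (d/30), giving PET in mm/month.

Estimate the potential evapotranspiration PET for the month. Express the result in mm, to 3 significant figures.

10T/I = 10 × 23.1 / 93.4 = 2.4732
(10T/I)^a = 2.4732^2.044 = 6.3653
Uncorrected PET = 16 × 6.3653 = 101.845 mm
Correction = (N/12)(d/30) = (11.3/12)(30/30) = 0.9417
PET = 101.845 × 0.9417 = 95.907 mm/month

95.9 mm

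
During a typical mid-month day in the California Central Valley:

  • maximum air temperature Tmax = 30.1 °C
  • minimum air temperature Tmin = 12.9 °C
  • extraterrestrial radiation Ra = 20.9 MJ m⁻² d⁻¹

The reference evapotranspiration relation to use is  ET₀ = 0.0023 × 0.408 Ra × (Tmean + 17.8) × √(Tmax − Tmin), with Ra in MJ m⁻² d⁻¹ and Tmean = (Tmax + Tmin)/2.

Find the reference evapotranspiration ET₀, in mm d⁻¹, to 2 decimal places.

Tmean = (30.1 + 12.9)/2 = 21.50 °C
0.408 Ra = 0.408 × 20.9 = 8.5272 mm/d equivalent
ET₀ = 0.0023 × 8.5272 × (21.50 + 17.8) × √17.2 = 0.0023 × 8.5272 × 39.30 × 4.1473 = 3.1966 mm/d

3.20 mm d⁻¹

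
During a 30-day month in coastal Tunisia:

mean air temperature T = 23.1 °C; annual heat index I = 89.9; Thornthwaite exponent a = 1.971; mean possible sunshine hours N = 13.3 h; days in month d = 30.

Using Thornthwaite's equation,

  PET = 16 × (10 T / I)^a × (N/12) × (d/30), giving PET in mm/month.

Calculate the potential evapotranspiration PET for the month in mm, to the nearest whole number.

10T/I = 10 × 23.1 / 89.9 = 2.5695
(10T/I)^a = 2.5695^1.971 = 6.4241
Uncorrected PET = 16 × 6.4241 = 102.786 mm
Correction = (N/12)(d/30) = (13.3/12)(30/30) = 1.1083
PET = 102.786 × 1.1083 = 113.918 mm/month

114 mm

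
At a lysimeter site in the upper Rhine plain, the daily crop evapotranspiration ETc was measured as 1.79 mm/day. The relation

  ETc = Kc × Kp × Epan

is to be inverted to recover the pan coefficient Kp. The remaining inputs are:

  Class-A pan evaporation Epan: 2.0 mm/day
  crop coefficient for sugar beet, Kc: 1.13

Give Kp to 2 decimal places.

0.79

ETc = Kc × Kp × Epan  ⇒  Kp = ETc / (Kc × Epan)
Kp = 1.79 / (1.13 × 2.0) = 1.79 / 2.260 = 0.7920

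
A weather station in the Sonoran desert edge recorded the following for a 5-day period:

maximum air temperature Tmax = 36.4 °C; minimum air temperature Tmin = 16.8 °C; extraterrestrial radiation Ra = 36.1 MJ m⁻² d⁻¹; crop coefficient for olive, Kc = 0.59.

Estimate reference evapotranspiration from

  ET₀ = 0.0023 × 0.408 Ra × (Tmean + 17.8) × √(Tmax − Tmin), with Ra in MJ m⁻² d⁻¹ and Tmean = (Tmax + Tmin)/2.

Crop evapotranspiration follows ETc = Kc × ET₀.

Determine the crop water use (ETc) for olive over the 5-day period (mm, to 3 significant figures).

19.6 mm

Tmean = (36.4 + 16.8)/2 = 26.60 °C
0.408 Ra = 0.408 × 36.1 = 14.7288 mm/d equivalent
ET₀ = 0.0023 × 14.7288 × (26.60 + 17.8) × √19.6 = 0.0023 × 14.7288 × 44.40 × 4.4272 = 6.6590 mm/d
ETc = Kc × ET₀ = 0.59 × 6.6590 = 3.9288 mm/d
Over 5 days: 3.9288 × 5 = 19.644 mm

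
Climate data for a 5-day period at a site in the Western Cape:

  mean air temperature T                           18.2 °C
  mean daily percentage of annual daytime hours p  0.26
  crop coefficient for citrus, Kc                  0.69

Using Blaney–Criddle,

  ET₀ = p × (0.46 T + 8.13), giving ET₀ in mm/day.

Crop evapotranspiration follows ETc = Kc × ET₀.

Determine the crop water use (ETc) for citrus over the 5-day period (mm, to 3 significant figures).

ET₀ = 0.26 × (0.46 × 18.2 + 8.13) = 0.26 × 16.502 = 4.2905 mm/d
ETc = Kc × ET₀ = 0.69 × 4.2905 = 2.9604 mm/d
Over 5 days: 2.9604 × 5 = 14.802 mm

14.8 mm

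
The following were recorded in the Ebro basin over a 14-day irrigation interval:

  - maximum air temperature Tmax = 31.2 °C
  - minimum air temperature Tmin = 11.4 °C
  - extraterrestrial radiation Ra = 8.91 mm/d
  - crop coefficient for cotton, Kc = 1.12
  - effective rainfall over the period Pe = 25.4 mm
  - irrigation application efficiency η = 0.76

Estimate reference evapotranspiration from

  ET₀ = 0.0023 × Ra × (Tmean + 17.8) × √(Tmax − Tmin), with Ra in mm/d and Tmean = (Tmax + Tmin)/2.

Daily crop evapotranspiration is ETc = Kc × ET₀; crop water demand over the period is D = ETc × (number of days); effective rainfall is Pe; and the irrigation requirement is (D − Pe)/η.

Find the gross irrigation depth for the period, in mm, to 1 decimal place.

Tmean = (31.2 + 11.4)/2 = 21.30 °C
ET₀ = 0.0023 × 8.91 × (21.30 + 17.8) × √19.8 = 0.0023 × 8.91 × 39.10 × 4.4497 = 3.5654 mm/d
ETc = Kc × ET₀ = 1.12 × 3.5654 = 3.9932 mm/d
Crop demand D = ETc × 14 d = 3.9932 × 14 = 55.905 mm
D − Pe = 55.905 − 25.4 = 30.505 mm
Gross irrigation = 30.505 / 0.76 = 40.138 mm

40.1 mm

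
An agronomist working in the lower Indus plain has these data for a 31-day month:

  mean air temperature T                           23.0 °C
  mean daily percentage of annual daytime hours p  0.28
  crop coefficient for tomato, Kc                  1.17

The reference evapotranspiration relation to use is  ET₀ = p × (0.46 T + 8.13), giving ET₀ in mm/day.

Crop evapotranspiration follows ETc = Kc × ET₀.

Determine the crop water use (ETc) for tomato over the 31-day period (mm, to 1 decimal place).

ET₀ = 0.28 × (0.46 × 23.0 + 8.13) = 0.28 × 18.710 = 5.2388 mm/d
ETc = Kc × ET₀ = 1.17 × 5.2388 = 6.1294 mm/d
Over 31 days: 6.1294 × 31 = 190.011 mm

190.0 mm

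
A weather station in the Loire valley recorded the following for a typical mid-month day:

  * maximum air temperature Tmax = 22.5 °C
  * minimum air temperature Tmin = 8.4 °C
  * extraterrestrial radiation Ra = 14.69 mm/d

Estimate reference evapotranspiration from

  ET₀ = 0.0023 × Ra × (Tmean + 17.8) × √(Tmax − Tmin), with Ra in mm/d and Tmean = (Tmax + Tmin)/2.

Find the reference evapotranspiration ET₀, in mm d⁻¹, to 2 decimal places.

4.22 mm d⁻¹

Tmean = (22.5 + 8.4)/2 = 15.45 °C
ET₀ = 0.0023 × 14.69 × (15.45 + 17.8) × √14.1 = 0.0023 × 14.69 × 33.25 × 3.7550 = 4.2184 mm/d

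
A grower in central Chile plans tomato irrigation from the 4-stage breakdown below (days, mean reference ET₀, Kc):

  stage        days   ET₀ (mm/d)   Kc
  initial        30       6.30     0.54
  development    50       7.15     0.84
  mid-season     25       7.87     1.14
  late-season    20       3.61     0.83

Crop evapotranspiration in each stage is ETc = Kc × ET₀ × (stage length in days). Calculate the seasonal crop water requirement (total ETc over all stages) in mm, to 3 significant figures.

initial: 0.54 × 6.30 × 30 = 102.06 mm
development: 0.84 × 7.15 × 50 = 300.30 mm
mid-season: 1.14 × 7.87 × 25 = 224.30 mm
late-season: 0.83 × 3.61 × 20 = 59.93 mm
Seasonal total = 686.59 mm

687 mm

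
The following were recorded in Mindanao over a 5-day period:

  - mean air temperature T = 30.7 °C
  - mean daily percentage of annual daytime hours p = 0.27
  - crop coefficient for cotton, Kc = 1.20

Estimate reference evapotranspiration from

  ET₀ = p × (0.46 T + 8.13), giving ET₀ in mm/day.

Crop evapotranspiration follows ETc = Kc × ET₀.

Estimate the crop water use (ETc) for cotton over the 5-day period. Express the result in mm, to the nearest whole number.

36 mm

ET₀ = 0.27 × (0.46 × 30.7 + 8.13) = 0.27 × 22.252 = 6.0080 mm/d
ETc = Kc × ET₀ = 1.20 × 6.0080 = 7.2096 mm/d
Over 5 days: 7.2096 × 5 = 36.048 mm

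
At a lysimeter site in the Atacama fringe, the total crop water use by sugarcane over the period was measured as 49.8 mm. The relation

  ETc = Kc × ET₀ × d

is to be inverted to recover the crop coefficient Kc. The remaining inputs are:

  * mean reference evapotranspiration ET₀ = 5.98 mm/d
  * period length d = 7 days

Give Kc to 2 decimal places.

ETc = Kc × ET₀ × d  ⇒  Kc = ETc / (ET₀ × d)
Kc = 49.8 / (5.98 × 7) = 49.8 / 41.86 = 1.1897

1.19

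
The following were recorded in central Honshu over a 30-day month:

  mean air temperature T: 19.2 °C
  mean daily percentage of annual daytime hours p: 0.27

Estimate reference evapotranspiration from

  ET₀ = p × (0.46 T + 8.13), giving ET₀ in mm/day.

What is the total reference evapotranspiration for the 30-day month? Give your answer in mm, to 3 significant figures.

137 mm

ET₀ = 0.27 × (0.46 × 19.2 + 8.13) = 0.27 × 16.962 = 4.5797 mm/d
Monthly total = 4.5797 × 30 = 137.391 mm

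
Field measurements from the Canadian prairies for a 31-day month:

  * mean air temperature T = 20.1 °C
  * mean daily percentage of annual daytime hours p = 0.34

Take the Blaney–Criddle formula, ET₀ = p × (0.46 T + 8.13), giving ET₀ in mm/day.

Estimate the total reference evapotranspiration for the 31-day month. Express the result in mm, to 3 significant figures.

183 mm

ET₀ = 0.34 × (0.46 × 20.1 + 8.13) = 0.34 × 17.376 = 5.9078 mm/d
Monthly total = 5.9078 × 31 = 183.142 mm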